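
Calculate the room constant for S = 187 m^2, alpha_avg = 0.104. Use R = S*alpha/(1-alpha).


R = 187 * 0.104 / (1 - 0.104) = 21.705 m^2


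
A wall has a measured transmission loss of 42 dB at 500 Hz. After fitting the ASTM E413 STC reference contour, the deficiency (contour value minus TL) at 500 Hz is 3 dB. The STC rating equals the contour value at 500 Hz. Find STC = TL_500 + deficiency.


By ASTM E413, STC = value of the fitted reference contour at 500 Hz.
Contour value at 500 Hz = TL_500 + deficiency = 42 + 3 = 45
STC = 45


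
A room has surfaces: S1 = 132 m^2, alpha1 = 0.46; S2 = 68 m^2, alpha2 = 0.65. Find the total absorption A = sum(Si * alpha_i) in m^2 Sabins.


132 * 0.46 = 60.72
68 * 0.65 = 44.2
A_total = 60.72 + 44.2 = 104.92 m^2


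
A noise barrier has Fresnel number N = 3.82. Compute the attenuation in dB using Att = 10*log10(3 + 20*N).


3 + 20*N = 3 + 20*3.82 = 79.4
Att = 10*log10(79.4) = 18.998 dB


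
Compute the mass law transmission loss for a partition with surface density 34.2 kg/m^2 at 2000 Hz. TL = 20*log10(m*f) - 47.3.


m * f = 34.2 * 2000 = 68400
20*log10(68400) = 96.7011 dB
TL = 96.7011 - 47.3 = 49.401 dB


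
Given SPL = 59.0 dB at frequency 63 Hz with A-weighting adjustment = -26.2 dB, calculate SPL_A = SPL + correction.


A-weighting table: 63 Hz -> -26.2 dB correction
SPL_A = SPL + correction = 59.0 + (-26.2) = 32.8 dBA


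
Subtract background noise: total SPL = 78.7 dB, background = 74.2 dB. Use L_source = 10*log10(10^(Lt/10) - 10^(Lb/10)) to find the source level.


10^(78.7/10) = 7.4131e+07
10^(74.2/10) = 2.63027e+07
Difference = 7.4131e+07 - 2.63027e+07 = 4.78283e+07
L_source = 10*log10(4.78283e+07) = 76.797 dB


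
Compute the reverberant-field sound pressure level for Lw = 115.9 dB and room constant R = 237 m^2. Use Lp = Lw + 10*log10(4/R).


4/R = 4/237 = 0.0168776
Lp = 115.9 + 10*log10(0.0168776) = 98.173 dB


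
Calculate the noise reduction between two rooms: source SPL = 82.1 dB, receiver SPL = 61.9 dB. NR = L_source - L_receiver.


NR = L_source - L_receiver (difference between source and receiving room levels)
NR = 82.1 - 61.9 = 20.2 dB


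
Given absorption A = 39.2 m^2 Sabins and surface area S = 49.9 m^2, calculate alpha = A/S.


Absorption coefficient = absorbed power / incident power
alpha = A / S = 39.2 / 49.9 = 0.78557


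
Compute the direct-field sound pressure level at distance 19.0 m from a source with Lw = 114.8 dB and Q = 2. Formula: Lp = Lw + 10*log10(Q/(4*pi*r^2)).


4*pi*r^2 = 4*pi*19.0^2 = 4536.46 m^2
Q / (4*pi*r^2) = 2 / 4536.46 = 0.000440872
Lp = 114.8 + 10*log10(0.000440872) = 81.243 dB


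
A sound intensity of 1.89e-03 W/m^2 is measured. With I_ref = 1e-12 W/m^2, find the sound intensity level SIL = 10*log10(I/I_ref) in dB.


I / I_ref = 1.89e-03 / 1e-12 = 1.89e+09
SIL = 10 * log10(1.89e+09) = 92.765 dB


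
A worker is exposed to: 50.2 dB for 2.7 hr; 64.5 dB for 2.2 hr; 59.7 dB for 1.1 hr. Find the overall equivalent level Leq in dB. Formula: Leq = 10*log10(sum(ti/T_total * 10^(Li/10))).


T_total = 2.7 + 2.2 + 1.1 = 6.0 hr
(2.7/6.0) * 10^(50.2/10) = 47120.8
(2.2/6.0) * 10^(64.5/10) = 1.03341e+06
(1.1/6.0) * 10^(59.7/10) = 171097
Sum = 47120.8 + 1.03341e+06 + 171097 = 1.25163e+06
Leq = 10*log10(1.25163e+06) = 60.975 dB


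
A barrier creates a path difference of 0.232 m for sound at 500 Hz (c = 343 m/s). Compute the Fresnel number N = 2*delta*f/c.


N = 2*delta*f/c = 2*delta/lambda, where lambda = c/f
lambda = 343 / 500 = 0.686 m
N = 2 * 0.232 / 0.686 = 0.67638


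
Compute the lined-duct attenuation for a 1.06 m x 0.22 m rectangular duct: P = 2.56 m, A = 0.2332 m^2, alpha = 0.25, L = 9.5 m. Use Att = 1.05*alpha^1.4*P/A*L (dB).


alpha^1.4 = 0.25^1.4 = 0.143587
Attenuation rate = 1.05 * alpha^1.4 * P / A
= 1.05 * 0.143587 * 2.56 / 0.2332 = 1.65507 dB/m
Total Att = 1.65507 * 9.5 = 15.723 dB


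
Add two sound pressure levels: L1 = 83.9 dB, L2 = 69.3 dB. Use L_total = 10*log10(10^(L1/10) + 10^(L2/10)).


10^(83.9/10) = 2.45471e+08
10^(69.3/10) = 8.51138e+06
Sum = 2.45471e+08 + 8.51138e+06 = 2.53982e+08
L_total = 10*log10(2.53982e+08) = 84.048 dB


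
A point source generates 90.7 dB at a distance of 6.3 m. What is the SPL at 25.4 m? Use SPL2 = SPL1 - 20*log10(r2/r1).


r2/r1 = 25.4/6.3 = 4.03175
Correction = 20*log10(4.03175) = 12.1099 dB
SPL2 = 90.7 - 12.1099 = 78.59 dB


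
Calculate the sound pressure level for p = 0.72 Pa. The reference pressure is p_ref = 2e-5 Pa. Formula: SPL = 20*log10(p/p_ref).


p / p_ref = 0.72 / 2e-5 = 36000
SPL = 20 * log10(36000) = 91.126 dB


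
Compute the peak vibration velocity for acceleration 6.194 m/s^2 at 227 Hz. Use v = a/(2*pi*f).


omega = 2*pi*f = 2*pi*227 = 1426.28 rad/s
v = a / omega = 6.194 / 1426.28 = 0.0043428 m/s


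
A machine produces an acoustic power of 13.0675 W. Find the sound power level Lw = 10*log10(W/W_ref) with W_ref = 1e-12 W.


W / W_ref = 13.0675 / 1e-12 = 1.30675e+13
Lw = 10 * log10(1.30675e+13) = 131.16 dB


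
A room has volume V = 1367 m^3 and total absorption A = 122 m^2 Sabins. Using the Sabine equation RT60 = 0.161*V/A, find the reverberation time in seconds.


RT60 = 0.161 * 1367 / 122 = 1.804 s


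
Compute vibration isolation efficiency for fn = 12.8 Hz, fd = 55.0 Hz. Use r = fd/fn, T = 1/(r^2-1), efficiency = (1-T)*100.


r = 55.0 / 12.8 = 4.29688
r^2 - 1 = 4.29688^2 - 1 = 17.4632
T = 1/17.4632 = 0.0572633
Efficiency = (1 - 0.0572633)*100 = 94.274 %


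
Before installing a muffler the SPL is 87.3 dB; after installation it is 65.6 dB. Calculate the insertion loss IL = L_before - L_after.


Insertion loss = SPL without muffler - SPL with muffler
IL = 87.3 - 65.6 = 21.7 dB


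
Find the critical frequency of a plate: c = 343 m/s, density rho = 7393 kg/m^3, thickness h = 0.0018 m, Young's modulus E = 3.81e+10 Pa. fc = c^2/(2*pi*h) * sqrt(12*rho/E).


12*rho/E = 12*7393/3.81e+10 = 2.3285e-06
sqrt(12*rho/E) = sqrt(2.3285e-06) = 0.00152594
c^2/(2*pi*h) = 343^2/(2*pi*0.0018) = 1.04025e+07
fc = 1.04025e+07 * 0.00152594 = 15874 Hz


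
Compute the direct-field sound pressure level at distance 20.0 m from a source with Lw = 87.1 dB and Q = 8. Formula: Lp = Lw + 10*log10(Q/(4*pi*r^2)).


4*pi*r^2 = 4*pi*20.0^2 = 5026.55 m^2
Q / (4*pi*r^2) = 8 / 5026.55 = 0.00159155
Lp = 87.1 + 10*log10(0.00159155) = 59.118 dB


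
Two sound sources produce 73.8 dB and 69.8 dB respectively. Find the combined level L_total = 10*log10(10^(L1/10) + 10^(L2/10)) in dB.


10^(73.8/10) = 2.39883e+07
10^(69.8/10) = 9.54993e+06
Sum = 2.39883e+07 + 9.54993e+06 = 3.35382e+07
L_total = 10*log10(3.35382e+07) = 75.255 dB


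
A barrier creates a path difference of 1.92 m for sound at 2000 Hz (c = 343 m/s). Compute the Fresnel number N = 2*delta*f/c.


N = 2*delta*f/c = 2*delta/lambda, where lambda = c/f
lambda = 343 / 2000 = 0.1715 m
N = 2 * 1.92 / 0.1715 = 22.391


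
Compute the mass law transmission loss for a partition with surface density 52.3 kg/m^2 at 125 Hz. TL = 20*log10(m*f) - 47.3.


m * f = 52.3 * 125 = 6537.5
20*log10(6537.5) = 76.3082 dB
TL = 76.3082 - 47.3 = 29.008 dB


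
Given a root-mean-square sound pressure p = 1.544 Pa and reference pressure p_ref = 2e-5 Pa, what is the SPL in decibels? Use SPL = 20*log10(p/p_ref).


p / p_ref = 1.544 / 2e-5 = 77200
SPL = 20 * log10(77200) = 97.752 dB


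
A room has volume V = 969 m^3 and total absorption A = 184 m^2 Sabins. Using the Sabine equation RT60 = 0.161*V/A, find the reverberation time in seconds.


RT60 = 0.161 * 969 / 184 = 0.84788 s


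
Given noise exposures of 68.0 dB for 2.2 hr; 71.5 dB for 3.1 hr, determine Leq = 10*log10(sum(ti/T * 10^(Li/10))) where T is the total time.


T_total = 2.2 + 3.1 = 5.3 hr
(2.2/5.3) * 10^(68.0/10) = 2.61907e+06
(3.1/5.3) * 10^(71.5/10) = 8.26201e+06
Sum = 2.61907e+06 + 8.26201e+06 = 1.08811e+07
Leq = 10*log10(1.08811e+07) = 70.367 dB


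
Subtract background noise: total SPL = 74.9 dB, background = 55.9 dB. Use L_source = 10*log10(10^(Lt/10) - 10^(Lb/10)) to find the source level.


10^(74.9/10) = 3.0903e+07
10^(55.9/10) = 389045
Difference = 3.0903e+07 - 389045 = 3.0514e+07
L_source = 10*log10(3.0514e+07) = 74.845 dB


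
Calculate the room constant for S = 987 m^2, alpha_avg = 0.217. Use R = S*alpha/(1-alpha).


R = 987 * 0.217 / (1 - 0.217) = 273.54 m^2


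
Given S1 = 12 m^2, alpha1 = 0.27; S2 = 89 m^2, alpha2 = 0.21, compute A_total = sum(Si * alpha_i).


12 * 0.27 = 3.24
89 * 0.21 = 18.69
A_total = 3.24 + 18.69 = 21.93 m^2


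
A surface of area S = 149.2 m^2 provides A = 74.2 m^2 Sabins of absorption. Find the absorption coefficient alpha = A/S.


Absorption coefficient = absorbed power / incident power
alpha = A / S = 74.2 / 149.2 = 0.49732


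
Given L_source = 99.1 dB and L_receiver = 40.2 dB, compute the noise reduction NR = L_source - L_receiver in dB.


NR = L_source - L_receiver (difference between source and receiving room levels)
NR = 99.1 - 40.2 = 58.9 dB


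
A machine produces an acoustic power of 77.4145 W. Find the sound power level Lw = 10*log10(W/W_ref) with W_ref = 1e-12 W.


W / W_ref = 77.4145 / 1e-12 = 7.74145e+13
Lw = 10 * log10(7.74145e+13) = 138.89 dB


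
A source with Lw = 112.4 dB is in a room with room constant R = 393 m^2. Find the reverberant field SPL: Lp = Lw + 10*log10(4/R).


4/R = 4/393 = 0.0101781
Lp = 112.4 + 10*log10(0.0101781) = 92.477 dB


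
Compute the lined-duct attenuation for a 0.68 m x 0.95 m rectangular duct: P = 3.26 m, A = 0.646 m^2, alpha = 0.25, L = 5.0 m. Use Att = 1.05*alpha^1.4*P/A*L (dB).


alpha^1.4 = 0.25^1.4 = 0.143587
Attenuation rate = 1.05 * alpha^1.4 * P / A
= 1.05 * 0.143587 * 3.26 / 0.646 = 0.760833 dB/m
Total Att = 0.760833 * 5.0 = 3.8042 dB


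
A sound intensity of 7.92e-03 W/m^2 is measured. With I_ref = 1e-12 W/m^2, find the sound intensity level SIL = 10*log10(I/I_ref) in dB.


I / I_ref = 7.92e-03 / 1e-12 = 7.92e+09
SIL = 10 * log10(7.92e+09) = 98.987 dB


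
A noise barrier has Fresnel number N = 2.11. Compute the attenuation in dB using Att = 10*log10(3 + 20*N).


3 + 20*N = 3 + 20*2.11 = 45.2
Att = 10*log10(45.2) = 16.551 dB


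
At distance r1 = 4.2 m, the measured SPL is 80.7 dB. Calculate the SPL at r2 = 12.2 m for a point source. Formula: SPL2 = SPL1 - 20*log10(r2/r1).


r2/r1 = 12.2/4.2 = 2.90476
Correction = 20*log10(2.90476) = 9.26221 dB
SPL2 = 80.7 - 9.26221 = 71.438 dB


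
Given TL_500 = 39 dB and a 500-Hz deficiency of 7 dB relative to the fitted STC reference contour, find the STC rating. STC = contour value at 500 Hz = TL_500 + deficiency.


By ASTM E413, STC = value of the fitted reference contour at 500 Hz.
Contour value at 500 Hz = TL_500 + deficiency = 39 + 7 = 46
STC = 46


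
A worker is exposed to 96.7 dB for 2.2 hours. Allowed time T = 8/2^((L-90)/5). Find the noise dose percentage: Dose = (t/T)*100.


T_allowed = 8 / 2^((96.7 - 90)/5) = 3.16017 hr
Dose = 2.2 / 3.16017 * 100 = 69.617 %


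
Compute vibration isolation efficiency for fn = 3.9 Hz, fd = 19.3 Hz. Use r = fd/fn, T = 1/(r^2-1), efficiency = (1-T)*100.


r = 19.3 / 3.9 = 4.94872
r^2 - 1 = 4.94872^2 - 1 = 23.4898
T = 1/23.4898 = 0.0425717
Efficiency = (1 - 0.0425717)*100 = 95.743 %


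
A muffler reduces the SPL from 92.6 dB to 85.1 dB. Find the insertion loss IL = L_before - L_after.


Insertion loss = SPL without muffler - SPL with muffler
IL = 92.6 - 85.1 = 7.5 dB


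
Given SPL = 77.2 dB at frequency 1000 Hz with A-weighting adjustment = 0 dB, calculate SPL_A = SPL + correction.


A-weighting table: 1000 Hz -> 0 dB correction
SPL_A = SPL + correction = 77.2 + (0) = 77.2 dBA


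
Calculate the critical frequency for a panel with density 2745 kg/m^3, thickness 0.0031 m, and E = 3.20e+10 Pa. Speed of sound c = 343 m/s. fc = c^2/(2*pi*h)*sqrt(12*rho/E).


12*rho/E = 12*2745/3.20e+10 = 1.02937e-06
sqrt(12*rho/E) = sqrt(1.02937e-06) = 0.00101458
c^2/(2*pi*h) = 343^2/(2*pi*0.0031) = 6.04014e+06
fc = 6.04014e+06 * 0.00101458 = 6128.2 Hz


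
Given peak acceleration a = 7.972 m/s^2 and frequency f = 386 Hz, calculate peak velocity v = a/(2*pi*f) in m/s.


omega = 2*pi*f = 2*pi*386 = 2425.31 rad/s
v = a / omega = 7.972 / 2425.31 = 0.003287 m/s


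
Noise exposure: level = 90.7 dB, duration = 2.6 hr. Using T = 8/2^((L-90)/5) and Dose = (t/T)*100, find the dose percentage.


T_allowed = 8 / 2^((90.7 - 90)/5) = 7.26015 hr
Dose = 2.6 / 7.26015 * 100 = 35.812 %


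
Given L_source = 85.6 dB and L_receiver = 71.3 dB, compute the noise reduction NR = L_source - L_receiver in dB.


NR = L_source - L_receiver (difference between source and receiving room levels)
NR = 85.6 - 71.3 = 14.3 dB


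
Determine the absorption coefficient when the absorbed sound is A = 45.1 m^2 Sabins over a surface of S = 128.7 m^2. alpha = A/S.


Absorption coefficient = absorbed power / incident power
alpha = A / S = 45.1 / 128.7 = 0.35043


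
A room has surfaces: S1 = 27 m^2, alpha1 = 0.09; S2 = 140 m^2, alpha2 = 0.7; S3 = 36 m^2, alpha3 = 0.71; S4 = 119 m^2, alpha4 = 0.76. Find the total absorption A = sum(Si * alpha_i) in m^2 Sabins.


27 * 0.09 = 2.43
140 * 0.7 = 98
36 * 0.71 = 25.56
119 * 0.76 = 90.44
A_total = 2.43 + 98 + 25.56 + 90.44 = 216.43 m^2


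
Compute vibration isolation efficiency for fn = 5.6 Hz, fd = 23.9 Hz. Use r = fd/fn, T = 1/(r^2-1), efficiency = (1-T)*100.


r = 23.9 / 5.6 = 4.26786
r^2 - 1 = 4.26786^2 - 1 = 17.2146
T = 1/17.2146 = 0.0580902
Efficiency = (1 - 0.0580902)*100 = 94.191 %


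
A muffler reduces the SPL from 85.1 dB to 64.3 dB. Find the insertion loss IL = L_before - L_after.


Insertion loss = SPL without muffler - SPL with muffler
IL = 85.1 - 64.3 = 20.8 dB


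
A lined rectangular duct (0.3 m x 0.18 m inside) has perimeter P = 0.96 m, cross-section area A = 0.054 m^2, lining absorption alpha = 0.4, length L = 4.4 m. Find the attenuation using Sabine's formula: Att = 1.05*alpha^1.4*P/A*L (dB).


alpha^1.4 = 0.4^1.4 = 0.277258
Attenuation rate = 1.05 * alpha^1.4 * P / A
= 1.05 * 0.277258 * 0.96 / 0.054 = 5.17548 dB/m
Total Att = 5.17548 * 4.4 = 22.772 dB


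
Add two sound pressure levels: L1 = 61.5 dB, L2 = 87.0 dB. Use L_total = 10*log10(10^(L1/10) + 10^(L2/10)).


10^(61.5/10) = 1.41254e+06
10^(87.0/10) = 5.01187e+08
Sum = 1.41254e+06 + 5.01187e+08 = 5.026e+08
L_total = 10*log10(5.026e+08) = 87.012 dB


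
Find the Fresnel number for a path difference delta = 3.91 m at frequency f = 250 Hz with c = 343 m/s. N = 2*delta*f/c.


N = 2*delta*f/c = 2*delta/lambda, where lambda = c/f
lambda = 343 / 250 = 1.372 m
N = 2 * 3.91 / 1.372 = 5.6997


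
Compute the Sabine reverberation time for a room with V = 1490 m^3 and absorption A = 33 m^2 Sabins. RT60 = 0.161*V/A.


RT60 = 0.161 * 1490 / 33 = 7.2694 s


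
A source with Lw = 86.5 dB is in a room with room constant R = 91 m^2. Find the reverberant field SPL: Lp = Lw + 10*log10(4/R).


4/R = 4/91 = 0.043956
Lp = 86.5 + 10*log10(0.043956) = 72.93 dB


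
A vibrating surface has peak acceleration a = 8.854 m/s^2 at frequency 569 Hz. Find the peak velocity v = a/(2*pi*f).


omega = 2*pi*f = 2*pi*569 = 3575.13 rad/s
v = a / omega = 8.854 / 3575.13 = 0.0024766 m/s


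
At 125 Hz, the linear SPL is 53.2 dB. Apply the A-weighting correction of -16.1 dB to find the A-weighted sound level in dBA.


A-weighting table: 125 Hz -> -16.1 dB correction
SPL_A = SPL + correction = 53.2 + (-16.1) = 37.1 dBA


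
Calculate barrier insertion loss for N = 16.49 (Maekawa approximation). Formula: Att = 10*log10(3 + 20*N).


3 + 20*N = 3 + 20*16.49 = 332.8
Att = 10*log10(332.8) = 25.222 dB


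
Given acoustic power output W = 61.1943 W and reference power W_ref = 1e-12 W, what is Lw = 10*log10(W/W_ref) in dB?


W / W_ref = 61.1943 / 1e-12 = 6.11943e+13
Lw = 10 * log10(6.11943e+13) = 137.87 dB


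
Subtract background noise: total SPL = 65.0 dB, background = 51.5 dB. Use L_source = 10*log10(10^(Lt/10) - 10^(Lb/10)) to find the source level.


10^(65.0/10) = 3.16228e+06
10^(51.5/10) = 141254
Difference = 3.16228e+06 - 141254 = 3.02103e+06
L_source = 10*log10(3.02103e+06) = 64.802 dB


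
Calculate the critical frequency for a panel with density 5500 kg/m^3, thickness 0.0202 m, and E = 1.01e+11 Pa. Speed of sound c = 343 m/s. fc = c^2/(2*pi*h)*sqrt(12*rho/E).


12*rho/E = 12*5500/1.01e+11 = 6.53465e-07
sqrt(12*rho/E) = sqrt(6.53465e-07) = 0.000808372
c^2/(2*pi*h) = 343^2/(2*pi*0.0202) = 926951
fc = 926951 * 0.000808372 = 749.32 Hz


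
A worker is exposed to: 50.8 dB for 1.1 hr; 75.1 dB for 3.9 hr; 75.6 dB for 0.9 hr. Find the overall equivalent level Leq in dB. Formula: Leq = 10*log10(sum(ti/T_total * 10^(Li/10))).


T_total = 1.1 + 3.9 + 0.9 = 5.9 hr
(1.1/5.9) * 10^(50.8/10) = 22415.1
(3.9/5.9) * 10^(75.1/10) = 2.13901e+07
(0.9/5.9) * 10^(75.6/10) = 5.53848e+06
Sum = 22415.1 + 2.13901e+07 + 5.53848e+06 = 2.6951e+07
Leq = 10*log10(2.6951e+07) = 74.306 dB


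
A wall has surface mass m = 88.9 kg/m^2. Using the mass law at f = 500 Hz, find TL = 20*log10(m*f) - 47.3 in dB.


m * f = 88.9 * 500 = 44450
20*log10(44450) = 92.9574 dB
TL = 92.9574 - 47.3 = 45.657 dB


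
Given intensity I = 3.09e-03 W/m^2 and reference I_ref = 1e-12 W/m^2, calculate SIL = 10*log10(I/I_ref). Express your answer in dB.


I / I_ref = 3.09e-03 / 1e-12 = 3.09e+09
SIL = 10 * log10(3.09e+09) = 94.9 dB


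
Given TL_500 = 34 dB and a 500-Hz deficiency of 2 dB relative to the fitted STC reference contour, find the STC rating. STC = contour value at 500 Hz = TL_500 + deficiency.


By ASTM E413, STC = value of the fitted reference contour at 500 Hz.
Contour value at 500 Hz = TL_500 + deficiency = 34 + 2 = 36
STC = 36


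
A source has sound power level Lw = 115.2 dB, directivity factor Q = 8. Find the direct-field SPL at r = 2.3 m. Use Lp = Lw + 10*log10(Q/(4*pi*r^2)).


4*pi*r^2 = 4*pi*2.3^2 = 66.4761 m^2
Q / (4*pi*r^2) = 8 / 66.4761 = 0.120344
Lp = 115.2 + 10*log10(0.120344) = 106 dB


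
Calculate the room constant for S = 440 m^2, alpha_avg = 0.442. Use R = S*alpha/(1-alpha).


R = 440 * 0.442 / (1 - 0.442) = 348.53 m^2


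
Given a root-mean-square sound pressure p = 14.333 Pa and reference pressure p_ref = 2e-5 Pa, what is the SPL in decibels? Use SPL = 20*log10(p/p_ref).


p / p_ref = 14.333 / 2e-5 = 716650
SPL = 20 * log10(716650) = 117.11 dB


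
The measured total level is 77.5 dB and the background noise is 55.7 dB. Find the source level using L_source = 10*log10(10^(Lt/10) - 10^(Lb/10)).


10^(77.5/10) = 5.62341e+07
10^(55.7/10) = 371535
Difference = 5.62341e+07 - 371535 = 5.58626e+07
L_source = 10*log10(5.58626e+07) = 77.471 dB


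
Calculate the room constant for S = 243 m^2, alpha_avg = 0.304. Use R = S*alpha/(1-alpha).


R = 243 * 0.304 / (1 - 0.304) = 106.14 m^2


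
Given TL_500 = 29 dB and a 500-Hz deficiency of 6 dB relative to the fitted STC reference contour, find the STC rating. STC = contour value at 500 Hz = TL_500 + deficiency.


By ASTM E413, STC = value of the fitted reference contour at 500 Hz.
Contour value at 500 Hz = TL_500 + deficiency = 29 + 6 = 35
STC = 35


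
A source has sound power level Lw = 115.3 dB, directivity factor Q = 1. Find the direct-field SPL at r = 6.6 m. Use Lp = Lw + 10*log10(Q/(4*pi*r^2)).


4*pi*r^2 = 4*pi*6.6^2 = 547.391 m^2
Q / (4*pi*r^2) = 1 / 547.391 = 0.00182685
Lp = 115.3 + 10*log10(0.00182685) = 87.917 dB


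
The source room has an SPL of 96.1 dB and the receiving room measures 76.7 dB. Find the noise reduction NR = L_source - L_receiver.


NR = L_source - L_receiver (difference between source and receiving room levels)
NR = 96.1 - 76.7 = 19.4 dB


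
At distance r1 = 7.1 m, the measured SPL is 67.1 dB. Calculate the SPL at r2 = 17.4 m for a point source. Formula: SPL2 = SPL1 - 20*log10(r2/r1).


r2/r1 = 17.4/7.1 = 2.4507
Correction = 20*log10(2.4507) = 7.7858 dB
SPL2 = 67.1 - 7.7858 = 59.314 dB


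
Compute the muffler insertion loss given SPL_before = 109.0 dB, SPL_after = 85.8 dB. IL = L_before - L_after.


Insertion loss = SPL without muffler - SPL with muffler
IL = 109.0 - 85.8 = 23.2 dB


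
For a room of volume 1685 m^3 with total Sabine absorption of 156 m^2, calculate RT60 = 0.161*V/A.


RT60 = 0.161 * 1685 / 156 = 1.739 s


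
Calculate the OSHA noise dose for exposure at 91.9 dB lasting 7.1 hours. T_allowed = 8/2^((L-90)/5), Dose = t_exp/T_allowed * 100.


T_allowed = 8 / 2^((91.9 - 90)/5) = 6.1475 hr
Dose = 7.1 / 6.1475 * 100 = 115.49 %


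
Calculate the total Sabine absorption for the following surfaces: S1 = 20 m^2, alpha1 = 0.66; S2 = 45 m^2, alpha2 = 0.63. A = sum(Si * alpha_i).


20 * 0.66 = 13.2
45 * 0.63 = 28.35
A_total = 13.2 + 28.35 = 41.55 m^2


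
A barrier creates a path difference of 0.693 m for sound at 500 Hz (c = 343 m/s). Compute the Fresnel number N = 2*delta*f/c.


N = 2*delta*f/c = 2*delta/lambda, where lambda = c/f
lambda = 343 / 500 = 0.686 m
N = 2 * 0.693 / 0.686 = 2.0204


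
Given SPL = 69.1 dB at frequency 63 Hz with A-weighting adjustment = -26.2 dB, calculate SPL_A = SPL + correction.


A-weighting table: 63 Hz -> -26.2 dB correction
SPL_A = SPL + correction = 69.1 + (-26.2) = 42.9 dBA


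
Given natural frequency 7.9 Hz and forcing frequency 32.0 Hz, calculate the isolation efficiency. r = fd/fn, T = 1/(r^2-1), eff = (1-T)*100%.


r = 32.0 / 7.9 = 4.05063
r^2 - 1 = 4.05063^2 - 1 = 15.4076
T = 1/15.4076 = 0.064903
Efficiency = (1 - 0.064903)*100 = 93.51 %


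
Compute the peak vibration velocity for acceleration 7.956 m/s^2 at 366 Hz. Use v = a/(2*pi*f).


omega = 2*pi*f = 2*pi*366 = 2299.65 rad/s
v = a / omega = 7.956 / 2299.65 = 0.0034597 m/s


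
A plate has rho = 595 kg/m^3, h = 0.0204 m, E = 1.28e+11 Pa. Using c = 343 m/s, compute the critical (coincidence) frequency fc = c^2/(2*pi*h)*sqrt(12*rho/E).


12*rho/E = 12*595/1.28e+11 = 5.57813e-08
sqrt(12*rho/E) = sqrt(5.57813e-08) = 0.000236181
c^2/(2*pi*h) = 343^2/(2*pi*0.0204) = 917864
fc = 917864 * 0.000236181 = 216.78 Hz


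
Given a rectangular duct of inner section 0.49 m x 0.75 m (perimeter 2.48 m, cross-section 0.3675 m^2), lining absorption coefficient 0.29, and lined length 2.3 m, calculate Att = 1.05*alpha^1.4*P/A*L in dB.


alpha^1.4 = 0.29^1.4 = 0.176749
Attenuation rate = 1.05 * alpha^1.4 * P / A
= 1.05 * 0.176749 * 2.48 / 0.3675 = 1.25239 dB/m
Total Att = 1.25239 * 2.3 = 2.8805 dB


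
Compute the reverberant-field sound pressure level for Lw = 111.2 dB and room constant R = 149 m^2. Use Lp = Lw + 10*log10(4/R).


4/R = 4/149 = 0.0268456
Lp = 111.2 + 10*log10(0.0268456) = 95.489 dB


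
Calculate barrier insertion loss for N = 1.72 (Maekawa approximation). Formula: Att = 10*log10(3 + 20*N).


3 + 20*N = 3 + 20*1.72 = 37.4
Att = 10*log10(37.4) = 15.729 dB


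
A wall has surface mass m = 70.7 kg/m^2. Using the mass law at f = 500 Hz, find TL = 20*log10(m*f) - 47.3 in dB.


m * f = 70.7 * 500 = 35350
20*log10(35350) = 90.9678 dB
TL = 90.9678 - 47.3 = 43.668 dB


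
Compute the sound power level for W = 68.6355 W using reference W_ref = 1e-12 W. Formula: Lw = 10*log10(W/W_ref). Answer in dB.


W / W_ref = 68.6355 / 1e-12 = 6.86355e+13
Lw = 10 * log10(6.86355e+13) = 138.37 dB


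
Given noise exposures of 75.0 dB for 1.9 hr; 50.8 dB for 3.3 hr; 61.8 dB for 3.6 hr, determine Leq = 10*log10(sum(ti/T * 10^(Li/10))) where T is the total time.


T_total = 1.9 + 3.3 + 3.6 = 8.8 hr
(1.9/8.8) * 10^(75.0/10) = 6.82764e+06
(3.3/8.8) * 10^(50.8/10) = 45084.9
(3.6/8.8) * 10^(61.8/10) = 619184
Sum = 6.82764e+06 + 45084.9 + 619184 = 7.49191e+06
Leq = 10*log10(7.49191e+06) = 68.746 dB


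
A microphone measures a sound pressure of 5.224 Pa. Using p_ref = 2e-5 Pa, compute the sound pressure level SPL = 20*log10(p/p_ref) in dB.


p / p_ref = 5.224 / 2e-5 = 261200
SPL = 20 * log10(261200) = 108.34 dB


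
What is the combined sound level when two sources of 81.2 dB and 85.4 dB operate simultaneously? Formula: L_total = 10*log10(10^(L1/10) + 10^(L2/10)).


10^(81.2/10) = 1.31826e+08
10^(85.4/10) = 3.46737e+08
Sum = 1.31826e+08 + 3.46737e+08 = 4.78563e+08
L_total = 10*log10(4.78563e+08) = 86.799 dB


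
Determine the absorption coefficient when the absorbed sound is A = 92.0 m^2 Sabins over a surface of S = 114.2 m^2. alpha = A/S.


Absorption coefficient = absorbed power / incident power
alpha = A / S = 92.0 / 114.2 = 0.8056


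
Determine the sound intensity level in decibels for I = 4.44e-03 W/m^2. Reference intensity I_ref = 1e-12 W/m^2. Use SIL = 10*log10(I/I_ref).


I / I_ref = 4.44e-03 / 1e-12 = 4.44e+09
SIL = 10 * log10(4.44e+09) = 96.474 dB


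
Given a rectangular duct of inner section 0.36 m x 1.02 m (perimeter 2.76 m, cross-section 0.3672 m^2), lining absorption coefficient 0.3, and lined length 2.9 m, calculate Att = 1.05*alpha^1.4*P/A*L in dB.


alpha^1.4 = 0.3^1.4 = 0.18534
Attenuation rate = 1.05 * alpha^1.4 * P / A
= 1.05 * 0.18534 * 2.76 / 0.3672 = 1.46273 dB/m
Total Att = 1.46273 * 2.9 = 4.2419 dB


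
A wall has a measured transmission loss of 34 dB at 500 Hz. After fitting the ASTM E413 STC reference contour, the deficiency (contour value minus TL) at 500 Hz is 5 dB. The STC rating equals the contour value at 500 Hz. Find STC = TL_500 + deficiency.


By ASTM E413, STC = value of the fitted reference contour at 500 Hz.
Contour value at 500 Hz = TL_500 + deficiency = 34 + 5 = 39
STC = 39


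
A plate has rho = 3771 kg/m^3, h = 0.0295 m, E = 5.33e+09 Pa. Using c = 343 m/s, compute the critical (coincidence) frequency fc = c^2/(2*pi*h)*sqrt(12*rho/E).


12*rho/E = 12*3771/5.33e+09 = 8.49006e-06
sqrt(12*rho/E) = sqrt(8.49006e-06) = 0.00291377
c^2/(2*pi*h) = 343^2/(2*pi*0.0295) = 634726
fc = 634726 * 0.00291377 = 1849.4 Hz


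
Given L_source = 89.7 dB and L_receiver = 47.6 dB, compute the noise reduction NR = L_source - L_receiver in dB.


NR = L_source - L_receiver (difference between source and receiving room levels)
NR = 89.7 - 47.6 = 42.1 dB


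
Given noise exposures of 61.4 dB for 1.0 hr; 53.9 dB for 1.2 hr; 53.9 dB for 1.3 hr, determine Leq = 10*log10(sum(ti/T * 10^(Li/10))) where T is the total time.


T_total = 1.0 + 1.2 + 1.3 = 3.5 hr
(1.0/3.5) * 10^(61.4/10) = 394396
(1.2/3.5) * 10^(53.9/10) = 84161.4
(1.3/3.5) * 10^(53.9/10) = 91174.9
Sum = 394396 + 84161.4 + 91174.9 = 569732
Leq = 10*log10(569732) = 57.557 dB


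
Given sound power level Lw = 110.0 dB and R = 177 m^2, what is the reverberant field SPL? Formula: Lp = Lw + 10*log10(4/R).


4/R = 4/177 = 0.0225989
Lp = 110.0 + 10*log10(0.0225989) = 93.541 dB


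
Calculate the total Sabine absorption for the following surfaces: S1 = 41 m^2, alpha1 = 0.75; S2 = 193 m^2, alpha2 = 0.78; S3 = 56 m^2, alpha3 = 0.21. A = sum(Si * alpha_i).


41 * 0.75 = 30.75
193 * 0.78 = 150.54
56 * 0.21 = 11.76
A_total = 30.75 + 150.54 + 11.76 = 193.05 m^2


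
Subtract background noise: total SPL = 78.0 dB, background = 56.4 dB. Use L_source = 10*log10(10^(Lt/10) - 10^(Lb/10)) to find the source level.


10^(78.0/10) = 6.30957e+07
10^(56.4/10) = 436516
Difference = 6.30957e+07 - 436516 = 6.26592e+07
L_source = 10*log10(6.26592e+07) = 77.97 dB


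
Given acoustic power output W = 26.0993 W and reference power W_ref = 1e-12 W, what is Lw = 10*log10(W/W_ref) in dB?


W / W_ref = 26.0993 / 1e-12 = 2.60993e+13
Lw = 10 * log10(2.60993e+13) = 134.17 dB


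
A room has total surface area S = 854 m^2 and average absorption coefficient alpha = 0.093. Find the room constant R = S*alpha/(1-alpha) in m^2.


R = 854 * 0.093 / (1 - 0.093) = 87.566 m^2


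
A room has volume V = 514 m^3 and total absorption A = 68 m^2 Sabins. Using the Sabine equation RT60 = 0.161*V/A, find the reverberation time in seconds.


RT60 = 0.161 * 514 / 68 = 1.217 s


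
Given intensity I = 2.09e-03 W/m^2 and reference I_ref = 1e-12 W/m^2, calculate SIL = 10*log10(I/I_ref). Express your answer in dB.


I / I_ref = 2.09e-03 / 1e-12 = 2.09e+09
SIL = 10 * log10(2.09e+09) = 93.201 dB


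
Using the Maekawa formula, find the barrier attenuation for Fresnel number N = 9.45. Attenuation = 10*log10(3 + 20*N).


3 + 20*N = 3 + 20*9.45 = 192
Att = 10*log10(192) = 22.833 dB


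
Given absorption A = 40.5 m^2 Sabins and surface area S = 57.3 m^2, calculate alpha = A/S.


Absorption coefficient = absorbed power / incident power
alpha = A / S = 40.5 / 57.3 = 0.70681


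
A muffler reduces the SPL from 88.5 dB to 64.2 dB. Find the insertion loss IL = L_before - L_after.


Insertion loss = SPL without muffler - SPL with muffler
IL = 88.5 - 64.2 = 24.3 dB


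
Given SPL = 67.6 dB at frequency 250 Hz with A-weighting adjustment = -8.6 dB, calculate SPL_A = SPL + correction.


A-weighting table: 250 Hz -> -8.6 dB correction
SPL_A = SPL + correction = 67.6 + (-8.6) = 59 dBA


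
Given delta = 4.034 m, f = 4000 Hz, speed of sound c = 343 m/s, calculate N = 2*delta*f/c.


N = 2*delta*f/c = 2*delta/lambda, where lambda = c/f
lambda = 343 / 4000 = 0.08575 m
N = 2 * 4.034 / 0.08575 = 94.087


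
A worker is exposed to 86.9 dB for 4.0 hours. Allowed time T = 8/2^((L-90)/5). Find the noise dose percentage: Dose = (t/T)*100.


T_allowed = 8 / 2^((86.9 - 90)/5) = 12.295 hr
Dose = 4.0 / 12.295 * 100 = 32.534 %


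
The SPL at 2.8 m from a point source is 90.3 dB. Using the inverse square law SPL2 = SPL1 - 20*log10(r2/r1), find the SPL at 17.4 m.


r2/r1 = 17.4/2.8 = 6.21429
Correction = 20*log10(6.21429) = 15.8678 dB
SPL2 = 90.3 - 15.8678 = 74.432 dB


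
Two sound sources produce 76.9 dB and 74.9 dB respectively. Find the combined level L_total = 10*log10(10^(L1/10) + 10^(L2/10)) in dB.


10^(76.9/10) = 4.89779e+07
10^(74.9/10) = 3.0903e+07
Sum = 4.89779e+07 + 3.0903e+07 = 7.98809e+07
L_total = 10*log10(7.98809e+07) = 79.024 dB


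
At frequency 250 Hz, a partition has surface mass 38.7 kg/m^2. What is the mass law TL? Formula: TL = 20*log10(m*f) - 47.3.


m * f = 38.7 * 250 = 9675
20*log10(9675) = 79.713 dB
TL = 79.713 - 47.3 = 32.413 dB


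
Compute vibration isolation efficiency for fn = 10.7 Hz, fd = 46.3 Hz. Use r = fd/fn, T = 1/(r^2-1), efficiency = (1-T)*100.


r = 46.3 / 10.7 = 4.3271
r^2 - 1 = 4.3271^2 - 1 = 17.7238
T = 1/17.7238 = 0.0564213
Efficiency = (1 - 0.0564213)*100 = 94.358 %


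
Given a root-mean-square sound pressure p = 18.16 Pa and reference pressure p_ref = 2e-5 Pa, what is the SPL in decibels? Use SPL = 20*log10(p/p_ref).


p / p_ref = 18.16 / 2e-5 = 908000
SPL = 20 * log10(908000) = 119.16 dB


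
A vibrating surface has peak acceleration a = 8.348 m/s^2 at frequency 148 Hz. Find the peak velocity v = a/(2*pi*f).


omega = 2*pi*f = 2*pi*148 = 929.911 rad/s
v = a / omega = 8.348 / 929.911 = 0.0089772 m/s


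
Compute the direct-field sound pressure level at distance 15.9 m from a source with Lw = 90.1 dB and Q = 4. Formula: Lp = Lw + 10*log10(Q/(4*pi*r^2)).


4*pi*r^2 = 4*pi*15.9^2 = 3176.9 m^2
Q / (4*pi*r^2) = 4 / 3176.9 = 0.00125909
Lp = 90.1 + 10*log10(0.00125909) = 61.101 dB


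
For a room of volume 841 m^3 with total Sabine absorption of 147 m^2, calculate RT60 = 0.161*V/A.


RT60 = 0.161 * 841 / 147 = 0.9211 s


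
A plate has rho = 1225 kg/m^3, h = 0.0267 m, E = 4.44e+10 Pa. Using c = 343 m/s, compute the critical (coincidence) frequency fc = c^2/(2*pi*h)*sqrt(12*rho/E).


12*rho/E = 12*1225/4.44e+10 = 3.31081e-07
sqrt(12*rho/E) = sqrt(3.31081e-07) = 0.000575396
c^2/(2*pi*h) = 343^2/(2*pi*0.0267) = 701289
fc = 701289 * 0.000575396 = 403.52 Hz


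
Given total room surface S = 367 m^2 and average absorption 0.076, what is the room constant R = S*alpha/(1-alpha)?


R = 367 * 0.076 / (1 - 0.076) = 30.186 m^2


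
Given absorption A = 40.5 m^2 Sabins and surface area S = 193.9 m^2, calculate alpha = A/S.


Absorption coefficient = absorbed power / incident power
alpha = A / S = 40.5 / 193.9 = 0.20887


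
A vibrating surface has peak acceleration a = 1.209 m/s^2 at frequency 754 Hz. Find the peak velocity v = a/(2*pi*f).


omega = 2*pi*f = 2*pi*754 = 4737.52 rad/s
v = a / omega = 1.209 / 4737.52 = 0.0002552 m/s


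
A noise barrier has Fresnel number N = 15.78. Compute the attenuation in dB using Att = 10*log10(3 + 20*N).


3 + 20*N = 3 + 20*15.78 = 318.6
Att = 10*log10(318.6) = 25.032 dB


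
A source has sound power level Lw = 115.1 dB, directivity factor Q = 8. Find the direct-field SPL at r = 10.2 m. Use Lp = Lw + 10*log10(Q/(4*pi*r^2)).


4*pi*r^2 = 4*pi*10.2^2 = 1307.41 m^2
Q / (4*pi*r^2) = 8 / 1307.41 = 0.00611897
Lp = 115.1 + 10*log10(0.00611897) = 92.967 dB


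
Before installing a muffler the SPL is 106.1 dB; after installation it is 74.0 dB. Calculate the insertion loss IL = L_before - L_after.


Insertion loss = SPL without muffler - SPL with muffler
IL = 106.1 - 74.0 = 32.1 dB


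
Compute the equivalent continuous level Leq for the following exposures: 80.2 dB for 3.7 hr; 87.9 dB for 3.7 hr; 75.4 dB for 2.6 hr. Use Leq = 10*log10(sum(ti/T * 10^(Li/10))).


T_total = 3.7 + 3.7 + 2.6 = 10.0 hr
(3.7/10.0) * 10^(80.2/10) = 3.87438e+07
(3.7/10.0) * 10^(87.9/10) = 2.2814e+08
(2.6/10.0) * 10^(75.4/10) = 9.01516e+06
Sum = 3.87438e+07 + 2.2814e+08 + 9.01516e+06 = 2.75899e+08
Leq = 10*log10(2.75899e+08) = 84.408 dB


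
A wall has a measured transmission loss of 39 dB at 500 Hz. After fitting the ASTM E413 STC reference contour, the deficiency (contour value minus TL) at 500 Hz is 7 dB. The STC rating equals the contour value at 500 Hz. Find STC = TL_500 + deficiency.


By ASTM E413, STC = value of the fitted reference contour at 500 Hz.
Contour value at 500 Hz = TL_500 + deficiency = 39 + 7 = 46
STC = 46


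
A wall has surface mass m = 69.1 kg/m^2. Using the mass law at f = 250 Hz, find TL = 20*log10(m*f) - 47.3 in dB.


m * f = 69.1 * 250 = 17275
20*log10(17275) = 84.7484 dB
TL = 84.7484 - 47.3 = 37.448 dB


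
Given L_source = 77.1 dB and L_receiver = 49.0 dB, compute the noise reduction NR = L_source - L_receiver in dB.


NR = L_source - L_receiver (difference between source and receiving room levels)
NR = 77.1 - 49.0 = 28.1 dB


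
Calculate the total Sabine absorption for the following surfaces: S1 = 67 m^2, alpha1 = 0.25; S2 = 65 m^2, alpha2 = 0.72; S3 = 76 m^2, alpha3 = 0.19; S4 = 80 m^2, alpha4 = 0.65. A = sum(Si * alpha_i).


67 * 0.25 = 16.75
65 * 0.72 = 46.8
76 * 0.19 = 14.44
80 * 0.65 = 52
A_total = 16.75 + 46.8 + 14.44 + 52 = 129.99 m^2


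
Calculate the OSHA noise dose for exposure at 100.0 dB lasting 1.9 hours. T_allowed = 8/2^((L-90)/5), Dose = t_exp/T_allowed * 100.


T_allowed = 8 / 2^((100.0 - 90)/5) = 2 hr
Dose = 1.9 / 2 * 100 = 95 %


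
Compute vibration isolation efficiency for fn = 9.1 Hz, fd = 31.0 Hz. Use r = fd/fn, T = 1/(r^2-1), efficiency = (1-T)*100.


r = 31.0 / 9.1 = 3.40659
r^2 - 1 = 3.40659^2 - 1 = 10.6049
T = 1/10.6049 = 0.094296
Efficiency = (1 - 0.094296)*100 = 90.57 %


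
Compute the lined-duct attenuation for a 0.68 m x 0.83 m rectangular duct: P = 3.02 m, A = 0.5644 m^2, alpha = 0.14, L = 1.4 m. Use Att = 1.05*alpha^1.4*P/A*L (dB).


alpha^1.4 = 0.14^1.4 = 0.0637645
Attenuation rate = 1.05 * alpha^1.4 * P / A
= 1.05 * 0.0637645 * 3.02 / 0.5644 = 0.358252 dB/m
Total Att = 0.358252 * 1.4 = 0.50155 dB


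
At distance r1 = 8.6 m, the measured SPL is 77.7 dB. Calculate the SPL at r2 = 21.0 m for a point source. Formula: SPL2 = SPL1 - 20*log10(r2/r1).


r2/r1 = 21.0/8.6 = 2.44186
Correction = 20*log10(2.44186) = 7.75442 dB
SPL2 = 77.7 - 7.75442 = 69.946 dB


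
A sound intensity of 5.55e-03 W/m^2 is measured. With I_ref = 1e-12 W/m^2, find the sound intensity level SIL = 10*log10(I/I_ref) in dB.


I / I_ref = 5.55e-03 / 1e-12 = 5.55e+09
SIL = 10 * log10(5.55e+09) = 97.443 dB


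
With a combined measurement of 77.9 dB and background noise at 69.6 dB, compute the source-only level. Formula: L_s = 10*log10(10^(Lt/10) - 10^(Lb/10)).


10^(77.9/10) = 6.16595e+07
10^(69.6/10) = 9.12011e+06
Difference = 6.16595e+07 - 9.12011e+06 = 5.25394e+07
L_source = 10*log10(5.25394e+07) = 77.205 dB


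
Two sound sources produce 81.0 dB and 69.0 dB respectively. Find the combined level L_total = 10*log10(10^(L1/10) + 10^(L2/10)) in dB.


10^(81.0/10) = 1.25893e+08
10^(69.0/10) = 7.94328e+06
Sum = 1.25893e+08 + 7.94328e+06 = 1.33836e+08
L_total = 10*log10(1.33836e+08) = 81.266 dB


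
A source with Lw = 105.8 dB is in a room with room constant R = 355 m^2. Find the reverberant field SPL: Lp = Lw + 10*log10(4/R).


4/R = 4/355 = 0.0112676
Lp = 105.8 + 10*log10(0.0112676) = 86.318 dB


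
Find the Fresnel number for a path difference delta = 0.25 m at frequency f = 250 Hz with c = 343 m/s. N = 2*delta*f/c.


N = 2*delta*f/c = 2*delta/lambda, where lambda = c/f
lambda = 343 / 250 = 1.372 m
N = 2 * 0.25 / 1.372 = 0.36443


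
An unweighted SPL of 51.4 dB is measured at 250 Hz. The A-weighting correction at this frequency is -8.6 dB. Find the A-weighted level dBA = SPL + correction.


A-weighting table: 250 Hz -> -8.6 dB correction
SPL_A = SPL + correction = 51.4 + (-8.6) = 42.8 dBA


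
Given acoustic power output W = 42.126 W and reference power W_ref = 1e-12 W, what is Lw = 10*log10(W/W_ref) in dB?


W / W_ref = 42.126 / 1e-12 = 4.2126e+13
Lw = 10 * log10(4.2126e+13) = 136.25 dB


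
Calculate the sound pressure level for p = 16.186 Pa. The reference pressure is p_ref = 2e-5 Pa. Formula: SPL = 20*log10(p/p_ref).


p / p_ref = 16.186 / 2e-5 = 809300
SPL = 20 * log10(809300) = 118.16 dB


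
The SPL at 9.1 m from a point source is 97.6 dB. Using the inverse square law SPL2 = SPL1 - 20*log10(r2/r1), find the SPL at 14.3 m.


r2/r1 = 14.3/9.1 = 1.57143
Correction = 20*log10(1.57143) = 3.9259 dB
SPL2 = 97.6 - 3.9259 = 93.674 dB


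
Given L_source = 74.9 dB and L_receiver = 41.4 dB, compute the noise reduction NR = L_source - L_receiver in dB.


NR = L_source - L_receiver (difference between source and receiving room levels)
NR = 74.9 - 41.4 = 33.5 dB


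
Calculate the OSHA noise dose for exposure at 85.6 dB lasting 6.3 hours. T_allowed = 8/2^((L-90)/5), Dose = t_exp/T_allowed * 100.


T_allowed = 8 / 2^((85.6 - 90)/5) = 14.723 hr
Dose = 6.3 / 14.723 * 100 = 42.79 %


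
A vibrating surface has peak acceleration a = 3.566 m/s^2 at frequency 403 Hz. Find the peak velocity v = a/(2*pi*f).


omega = 2*pi*f = 2*pi*403 = 2532.12 rad/s
v = a / omega = 3.566 / 2532.12 = 0.0014083 m/s


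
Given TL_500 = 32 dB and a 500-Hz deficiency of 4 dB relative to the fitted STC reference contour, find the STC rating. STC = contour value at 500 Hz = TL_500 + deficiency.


By ASTM E413, STC = value of the fitted reference contour at 500 Hz.
Contour value at 500 Hz = TL_500 + deficiency = 32 + 4 = 36
STC = 36


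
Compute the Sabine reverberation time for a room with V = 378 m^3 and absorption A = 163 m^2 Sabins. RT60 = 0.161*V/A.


RT60 = 0.161 * 378 / 163 = 0.37336 s


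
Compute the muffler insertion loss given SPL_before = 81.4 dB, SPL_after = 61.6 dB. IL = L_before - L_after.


Insertion loss = SPL without muffler - SPL with muffler
IL = 81.4 - 61.6 = 19.8 dB


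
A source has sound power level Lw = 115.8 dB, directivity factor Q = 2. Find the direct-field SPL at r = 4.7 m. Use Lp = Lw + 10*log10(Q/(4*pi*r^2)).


4*pi*r^2 = 4*pi*4.7^2 = 277.591 m^2
Q / (4*pi*r^2) = 2 / 277.591 = 0.00720484
Lp = 115.8 + 10*log10(0.00720484) = 94.376 dB


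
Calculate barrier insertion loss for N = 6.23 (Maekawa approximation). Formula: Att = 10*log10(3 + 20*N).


3 + 20*N = 3 + 20*6.23 = 127.6
Att = 10*log10(127.6) = 21.059 dB


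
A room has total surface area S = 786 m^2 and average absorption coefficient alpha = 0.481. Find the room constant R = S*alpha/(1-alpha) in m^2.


R = 786 * 0.481 / (1 - 0.481) = 728.45 m^2
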